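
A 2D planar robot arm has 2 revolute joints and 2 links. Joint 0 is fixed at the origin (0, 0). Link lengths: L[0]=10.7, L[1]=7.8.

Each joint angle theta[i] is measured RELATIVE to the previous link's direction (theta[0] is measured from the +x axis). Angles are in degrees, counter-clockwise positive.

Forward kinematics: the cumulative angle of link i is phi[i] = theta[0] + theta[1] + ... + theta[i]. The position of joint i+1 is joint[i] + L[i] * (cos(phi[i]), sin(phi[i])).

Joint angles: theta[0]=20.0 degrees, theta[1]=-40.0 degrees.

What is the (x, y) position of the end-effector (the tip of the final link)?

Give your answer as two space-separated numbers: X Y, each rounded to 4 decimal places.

Answer: 17.3843 0.9919

Derivation:
joint[0] = (0.0000, 0.0000)  (base)
link 0: phi[0] = 20 = 20 deg
  cos(20 deg) = 0.9397, sin(20 deg) = 0.3420
  joint[1] = (0.0000, 0.0000) + 10.7 * (0.9397, 0.3420) = (0.0000 + 10.0547, 0.0000 + 3.6596) = (10.0547, 3.6596)
link 1: phi[1] = 20 + -40 = -20 deg
  cos(-20 deg) = 0.9397, sin(-20 deg) = -0.3420
  joint[2] = (10.0547, 3.6596) + 7.8 * (0.9397, -0.3420) = (10.0547 + 7.3296, 3.6596 + -2.6678) = (17.3843, 0.9919)
End effector: (17.3843, 0.9919)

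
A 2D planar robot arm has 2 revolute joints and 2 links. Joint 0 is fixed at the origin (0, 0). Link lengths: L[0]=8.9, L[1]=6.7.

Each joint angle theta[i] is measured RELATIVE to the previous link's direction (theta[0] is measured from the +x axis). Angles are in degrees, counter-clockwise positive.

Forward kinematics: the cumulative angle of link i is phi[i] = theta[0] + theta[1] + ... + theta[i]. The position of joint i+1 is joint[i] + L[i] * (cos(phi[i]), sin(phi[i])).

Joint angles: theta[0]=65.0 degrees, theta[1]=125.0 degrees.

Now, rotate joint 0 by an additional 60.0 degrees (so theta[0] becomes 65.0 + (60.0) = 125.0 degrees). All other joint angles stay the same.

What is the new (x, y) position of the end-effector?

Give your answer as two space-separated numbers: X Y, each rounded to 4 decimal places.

joint[0] = (0.0000, 0.0000)  (base)
link 0: phi[0] = 125 = 125 deg
  cos(125 deg) = -0.5736, sin(125 deg) = 0.8192
  joint[1] = (0.0000, 0.0000) + 8.9 * (-0.5736, 0.8192) = (0.0000 + -5.1048, 0.0000 + 7.2905) = (-5.1048, 7.2905)
link 1: phi[1] = 125 + 125 = 250 deg
  cos(250 deg) = -0.3420, sin(250 deg) = -0.9397
  joint[2] = (-5.1048, 7.2905) + 6.7 * (-0.3420, -0.9397) = (-5.1048 + -2.2915, 7.2905 + -6.2959) = (-7.3964, 0.9945)
End effector: (-7.3964, 0.9945)

Answer: -7.3964 0.9945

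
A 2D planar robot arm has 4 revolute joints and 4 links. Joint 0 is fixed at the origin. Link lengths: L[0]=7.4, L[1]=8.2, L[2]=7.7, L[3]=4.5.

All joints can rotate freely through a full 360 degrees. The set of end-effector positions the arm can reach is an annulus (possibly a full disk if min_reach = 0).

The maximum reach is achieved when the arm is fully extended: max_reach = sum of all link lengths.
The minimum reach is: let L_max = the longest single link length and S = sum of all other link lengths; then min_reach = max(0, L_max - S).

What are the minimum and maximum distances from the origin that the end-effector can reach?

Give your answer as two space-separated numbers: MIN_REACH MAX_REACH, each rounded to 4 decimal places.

Answer: 0.0000 27.8000

Derivation:
Link lengths: [7.4, 8.2, 7.7, 4.5]
max_reach = 7.4 + 8.2 + 7.7 + 4.5 = 27.8
L_max = max([7.4, 8.2, 7.7, 4.5]) = 8.2
S (sum of others) = 27.8 - 8.2 = 19.6
min_reach = max(0, 8.2 - 19.6) = max(0, -11.4) = 0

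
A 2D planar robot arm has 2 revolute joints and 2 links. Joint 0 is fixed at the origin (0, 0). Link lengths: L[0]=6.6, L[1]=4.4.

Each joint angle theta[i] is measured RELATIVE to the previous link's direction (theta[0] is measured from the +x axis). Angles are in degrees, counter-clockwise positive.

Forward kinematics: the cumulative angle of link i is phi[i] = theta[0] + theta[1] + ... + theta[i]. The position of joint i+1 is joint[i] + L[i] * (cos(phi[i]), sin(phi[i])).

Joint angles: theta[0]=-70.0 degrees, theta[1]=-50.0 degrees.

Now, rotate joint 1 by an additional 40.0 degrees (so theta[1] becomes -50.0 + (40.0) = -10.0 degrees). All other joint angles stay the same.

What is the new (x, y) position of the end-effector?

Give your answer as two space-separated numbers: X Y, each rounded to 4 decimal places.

Answer: 3.0214 -10.5351

Derivation:
joint[0] = (0.0000, 0.0000)  (base)
link 0: phi[0] = -70 = -70 deg
  cos(-70 deg) = 0.3420, sin(-70 deg) = -0.9397
  joint[1] = (0.0000, 0.0000) + 6.6 * (0.3420, -0.9397) = (0.0000 + 2.2573, 0.0000 + -6.2020) = (2.2573, -6.2020)
link 1: phi[1] = -70 + -10 = -80 deg
  cos(-80 deg) = 0.1736, sin(-80 deg) = -0.9848
  joint[2] = (2.2573, -6.2020) + 4.4 * (0.1736, -0.9848) = (2.2573 + 0.7641, -6.2020 + -4.3332) = (3.0214, -10.5351)
End effector: (3.0214, -10.5351)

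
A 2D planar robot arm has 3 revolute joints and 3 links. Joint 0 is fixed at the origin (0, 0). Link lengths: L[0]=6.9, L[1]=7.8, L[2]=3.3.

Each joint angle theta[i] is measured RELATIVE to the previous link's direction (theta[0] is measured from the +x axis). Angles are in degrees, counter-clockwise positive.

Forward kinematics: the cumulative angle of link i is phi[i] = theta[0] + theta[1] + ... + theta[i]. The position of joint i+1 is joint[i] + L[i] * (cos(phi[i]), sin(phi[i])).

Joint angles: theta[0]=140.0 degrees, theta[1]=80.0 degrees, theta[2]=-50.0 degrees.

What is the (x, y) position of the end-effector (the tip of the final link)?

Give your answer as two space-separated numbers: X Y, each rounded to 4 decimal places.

joint[0] = (0.0000, 0.0000)  (base)
link 0: phi[0] = 140 = 140 deg
  cos(140 deg) = -0.7660, sin(140 deg) = 0.6428
  joint[1] = (0.0000, 0.0000) + 6.9 * (-0.7660, 0.6428) = (0.0000 + -5.2857, 0.0000 + 4.4352) = (-5.2857, 4.4352)
link 1: phi[1] = 140 + 80 = 220 deg
  cos(220 deg) = -0.7660, sin(220 deg) = -0.6428
  joint[2] = (-5.2857, 4.4352) + 7.8 * (-0.7660, -0.6428) = (-5.2857 + -5.9751, 4.4352 + -5.0137) = (-11.2609, -0.5785)
link 2: phi[2] = 140 + 80 + -50 = 170 deg
  cos(170 deg) = -0.9848, sin(170 deg) = 0.1736
  joint[3] = (-11.2609, -0.5785) + 3.3 * (-0.9848, 0.1736) = (-11.2609 + -3.2499, -0.5785 + 0.5730) = (-14.5107, -0.0055)
End effector: (-14.5107, -0.0055)

Answer: -14.5107 -0.0055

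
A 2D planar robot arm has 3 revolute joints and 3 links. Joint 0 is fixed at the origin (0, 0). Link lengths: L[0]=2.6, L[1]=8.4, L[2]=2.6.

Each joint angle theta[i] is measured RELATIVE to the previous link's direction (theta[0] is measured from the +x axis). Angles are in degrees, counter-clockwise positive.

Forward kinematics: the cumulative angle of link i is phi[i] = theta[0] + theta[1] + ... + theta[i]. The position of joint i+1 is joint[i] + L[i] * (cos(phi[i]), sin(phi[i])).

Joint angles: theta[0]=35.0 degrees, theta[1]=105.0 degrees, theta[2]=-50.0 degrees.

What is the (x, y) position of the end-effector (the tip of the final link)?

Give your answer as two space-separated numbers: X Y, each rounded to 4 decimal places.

joint[0] = (0.0000, 0.0000)  (base)
link 0: phi[0] = 35 = 35 deg
  cos(35 deg) = 0.8192, sin(35 deg) = 0.5736
  joint[1] = (0.0000, 0.0000) + 2.6 * (0.8192, 0.5736) = (0.0000 + 2.1298, 0.0000 + 1.4913) = (2.1298, 1.4913)
link 1: phi[1] = 35 + 105 = 140 deg
  cos(140 deg) = -0.7660, sin(140 deg) = 0.6428
  joint[2] = (2.1298, 1.4913) + 8.4 * (-0.7660, 0.6428) = (2.1298 + -6.4348, 1.4913 + 5.3994) = (-4.3050, 6.8907)
link 2: phi[2] = 35 + 105 + -50 = 90 deg
  cos(90 deg) = 0.0000, sin(90 deg) = 1.0000
  joint[3] = (-4.3050, 6.8907) + 2.6 * (0.0000, 1.0000) = (-4.3050 + 0.0000, 6.8907 + 2.6000) = (-4.3050, 9.4907)
End effector: (-4.3050, 9.4907)

Answer: -4.3050 9.4907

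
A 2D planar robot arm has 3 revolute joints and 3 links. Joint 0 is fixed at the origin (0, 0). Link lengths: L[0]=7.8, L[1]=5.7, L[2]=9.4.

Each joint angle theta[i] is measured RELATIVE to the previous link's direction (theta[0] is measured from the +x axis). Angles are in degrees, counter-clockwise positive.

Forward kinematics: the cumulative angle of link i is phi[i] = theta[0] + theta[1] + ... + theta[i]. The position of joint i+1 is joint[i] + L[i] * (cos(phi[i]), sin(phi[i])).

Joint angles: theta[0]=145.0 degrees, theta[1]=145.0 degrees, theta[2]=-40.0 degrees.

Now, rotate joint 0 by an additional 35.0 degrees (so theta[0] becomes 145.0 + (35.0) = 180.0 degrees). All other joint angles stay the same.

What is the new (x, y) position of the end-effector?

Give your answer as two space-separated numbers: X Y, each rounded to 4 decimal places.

Answer: -0.6979 -12.3491

Derivation:
joint[0] = (0.0000, 0.0000)  (base)
link 0: phi[0] = 180 = 180 deg
  cos(180 deg) = -1.0000, sin(180 deg) = 0.0000
  joint[1] = (0.0000, 0.0000) + 7.8 * (-1.0000, 0.0000) = (0.0000 + -7.8000, 0.0000 + 0.0000) = (-7.8000, 0.0000)
link 1: phi[1] = 180 + 145 = 325 deg
  cos(325 deg) = 0.8192, sin(325 deg) = -0.5736
  joint[2] = (-7.8000, 0.0000) + 5.7 * (0.8192, -0.5736) = (-7.8000 + 4.6692, 0.0000 + -3.2694) = (-3.1308, -3.2694)
link 2: phi[2] = 180 + 145 + -40 = 285 deg
  cos(285 deg) = 0.2588, sin(285 deg) = -0.9659
  joint[3] = (-3.1308, -3.2694) + 9.4 * (0.2588, -0.9659) = (-3.1308 + 2.4329, -3.2694 + -9.0797) = (-0.6979, -12.3491)
End effector: (-0.6979, -12.3491)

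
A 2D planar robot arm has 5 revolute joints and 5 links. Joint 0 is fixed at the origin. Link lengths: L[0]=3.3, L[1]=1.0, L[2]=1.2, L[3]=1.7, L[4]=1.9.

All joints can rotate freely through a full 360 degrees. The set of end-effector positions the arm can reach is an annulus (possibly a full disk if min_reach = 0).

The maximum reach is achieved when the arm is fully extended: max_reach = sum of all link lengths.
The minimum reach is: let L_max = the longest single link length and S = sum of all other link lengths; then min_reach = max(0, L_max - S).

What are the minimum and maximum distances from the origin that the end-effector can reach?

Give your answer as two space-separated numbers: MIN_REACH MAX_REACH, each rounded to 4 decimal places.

Answer: 0.0000 9.1000

Derivation:
Link lengths: [3.3, 1.0, 1.2, 1.7, 1.9]
max_reach = 3.3 + 1 + 1.2 + 1.7 + 1.9 = 9.1
L_max = max([3.3, 1.0, 1.2, 1.7, 1.9]) = 3.3
S (sum of others) = 9.1 - 3.3 = 5.8
min_reach = max(0, 3.3 - 5.8) = max(0, -2.5) = 0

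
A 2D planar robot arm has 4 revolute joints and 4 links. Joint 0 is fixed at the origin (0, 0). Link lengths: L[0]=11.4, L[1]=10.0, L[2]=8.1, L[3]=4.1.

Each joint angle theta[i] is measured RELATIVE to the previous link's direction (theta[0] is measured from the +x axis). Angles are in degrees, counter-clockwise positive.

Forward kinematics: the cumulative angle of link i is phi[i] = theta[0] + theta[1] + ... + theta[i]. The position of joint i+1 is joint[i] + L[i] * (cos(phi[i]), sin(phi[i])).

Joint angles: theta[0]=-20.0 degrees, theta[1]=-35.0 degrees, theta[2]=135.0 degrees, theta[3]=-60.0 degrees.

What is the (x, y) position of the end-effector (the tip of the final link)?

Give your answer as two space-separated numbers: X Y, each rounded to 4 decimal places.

Answer: 21.7076 -2.7113

Derivation:
joint[0] = (0.0000, 0.0000)  (base)
link 0: phi[0] = -20 = -20 deg
  cos(-20 deg) = 0.9397, sin(-20 deg) = -0.3420
  joint[1] = (0.0000, 0.0000) + 11.4 * (0.9397, -0.3420) = (0.0000 + 10.7125, 0.0000 + -3.8990) = (10.7125, -3.8990)
link 1: phi[1] = -20 + -35 = -55 deg
  cos(-55 deg) = 0.5736, sin(-55 deg) = -0.8192
  joint[2] = (10.7125, -3.8990) + 10 * (0.5736, -0.8192) = (10.7125 + 5.7358, -3.8990 + -8.1915) = (16.4483, -12.0906)
link 2: phi[2] = -20 + -35 + 135 = 80 deg
  cos(80 deg) = 0.1736, sin(80 deg) = 0.9848
  joint[3] = (16.4483, -12.0906) + 8.1 * (0.1736, 0.9848) = (16.4483 + 1.4066, -12.0906 + 7.9769) = (17.8548, -4.1136)
link 3: phi[3] = -20 + -35 + 135 + -60 = 20 deg
  cos(20 deg) = 0.9397, sin(20 deg) = 0.3420
  joint[4] = (17.8548, -4.1136) + 4.1 * (0.9397, 0.3420) = (17.8548 + 3.8527, -4.1136 + 1.4023) = (21.7076, -2.7113)
End effector: (21.7076, -2.7113)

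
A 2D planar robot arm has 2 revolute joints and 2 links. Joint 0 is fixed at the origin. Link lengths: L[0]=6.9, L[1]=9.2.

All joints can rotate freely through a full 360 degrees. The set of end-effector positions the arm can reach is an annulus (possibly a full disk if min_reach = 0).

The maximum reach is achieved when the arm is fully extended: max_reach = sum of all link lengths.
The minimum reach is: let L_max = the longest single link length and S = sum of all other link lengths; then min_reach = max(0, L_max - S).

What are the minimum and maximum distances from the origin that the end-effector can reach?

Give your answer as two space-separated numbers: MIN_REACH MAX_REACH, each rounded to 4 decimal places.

Link lengths: [6.9, 9.2]
max_reach = 6.9 + 9.2 = 16.1
L_max = max([6.9, 9.2]) = 9.2
S (sum of others) = 16.1 - 9.2 = 6.9
min_reach = max(0, 9.2 - 6.9) = max(0, 2.3) = 2.3

Answer: 2.3000 16.1000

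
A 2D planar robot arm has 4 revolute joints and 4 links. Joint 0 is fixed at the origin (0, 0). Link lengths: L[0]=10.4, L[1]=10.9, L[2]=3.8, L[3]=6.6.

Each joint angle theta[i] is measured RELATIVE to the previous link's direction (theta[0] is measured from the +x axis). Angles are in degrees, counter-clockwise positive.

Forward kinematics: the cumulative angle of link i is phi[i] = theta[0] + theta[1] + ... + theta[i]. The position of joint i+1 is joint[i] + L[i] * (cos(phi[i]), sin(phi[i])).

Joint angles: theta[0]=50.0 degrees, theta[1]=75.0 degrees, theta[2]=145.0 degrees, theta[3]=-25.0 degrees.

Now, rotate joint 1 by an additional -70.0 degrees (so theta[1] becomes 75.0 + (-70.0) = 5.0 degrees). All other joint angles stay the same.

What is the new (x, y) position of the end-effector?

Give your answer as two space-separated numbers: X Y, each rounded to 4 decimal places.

joint[0] = (0.0000, 0.0000)  (base)
link 0: phi[0] = 50 = 50 deg
  cos(50 deg) = 0.6428, sin(50 deg) = 0.7660
  joint[1] = (0.0000, 0.0000) + 10.4 * (0.6428, 0.7660) = (0.0000 + 6.6850, 0.0000 + 7.9669) = (6.6850, 7.9669)
link 1: phi[1] = 50 + 5 = 55 deg
  cos(55 deg) = 0.5736, sin(55 deg) = 0.8192
  joint[2] = (6.6850, 7.9669) + 10.9 * (0.5736, 0.8192) = (6.6850 + 6.2520, 7.9669 + 8.9288) = (12.9370, 16.8956)
link 2: phi[2] = 50 + 5 + 145 = 200 deg
  cos(200 deg) = -0.9397, sin(200 deg) = -0.3420
  joint[3] = (12.9370, 16.8956) + 3.8 * (-0.9397, -0.3420) = (12.9370 + -3.5708, 16.8956 + -1.2997) = (9.3661, 15.5959)
link 3: phi[3] = 50 + 5 + 145 + -25 = 175 deg
  cos(175 deg) = -0.9962, sin(175 deg) = 0.0872
  joint[4] = (9.3661, 15.5959) + 6.6 * (-0.9962, 0.0872) = (9.3661 + -6.5749, 15.5959 + 0.5752) = (2.7913, 16.1712)
End effector: (2.7913, 16.1712)

Answer: 2.7913 16.1712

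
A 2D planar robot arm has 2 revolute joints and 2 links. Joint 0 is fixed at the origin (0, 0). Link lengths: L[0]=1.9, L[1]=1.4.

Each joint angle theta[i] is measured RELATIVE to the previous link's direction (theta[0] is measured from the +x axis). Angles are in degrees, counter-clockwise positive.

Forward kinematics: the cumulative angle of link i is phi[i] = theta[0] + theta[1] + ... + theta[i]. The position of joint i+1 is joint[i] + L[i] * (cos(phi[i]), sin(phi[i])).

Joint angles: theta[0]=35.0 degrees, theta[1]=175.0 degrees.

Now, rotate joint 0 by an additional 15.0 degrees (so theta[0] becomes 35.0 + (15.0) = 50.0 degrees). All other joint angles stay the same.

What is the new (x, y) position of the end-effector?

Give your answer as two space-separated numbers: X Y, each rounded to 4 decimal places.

Answer: 0.2313 0.4655

Derivation:
joint[0] = (0.0000, 0.0000)  (base)
link 0: phi[0] = 50 = 50 deg
  cos(50 deg) = 0.6428, sin(50 deg) = 0.7660
  joint[1] = (0.0000, 0.0000) + 1.9 * (0.6428, 0.7660) = (0.0000 + 1.2213, 0.0000 + 1.4555) = (1.2213, 1.4555)
link 1: phi[1] = 50 + 175 = 225 deg
  cos(225 deg) = -0.7071, sin(225 deg) = -0.7071
  joint[2] = (1.2213, 1.4555) + 1.4 * (-0.7071, -0.7071) = (1.2213 + -0.9899, 1.4555 + -0.9899) = (0.2313, 0.4655)
End effector: (0.2313, 0.4655)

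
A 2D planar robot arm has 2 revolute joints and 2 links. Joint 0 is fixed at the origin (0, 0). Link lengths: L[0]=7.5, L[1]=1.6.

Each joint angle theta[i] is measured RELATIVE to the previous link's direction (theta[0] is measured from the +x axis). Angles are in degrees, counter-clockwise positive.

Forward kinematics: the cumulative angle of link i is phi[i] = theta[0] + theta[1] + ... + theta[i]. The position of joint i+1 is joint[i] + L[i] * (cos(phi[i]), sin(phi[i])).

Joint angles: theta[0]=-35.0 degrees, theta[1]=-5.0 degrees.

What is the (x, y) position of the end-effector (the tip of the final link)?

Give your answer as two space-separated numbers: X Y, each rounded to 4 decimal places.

Answer: 7.3693 -5.3303

Derivation:
joint[0] = (0.0000, 0.0000)  (base)
link 0: phi[0] = -35 = -35 deg
  cos(-35 deg) = 0.8192, sin(-35 deg) = -0.5736
  joint[1] = (0.0000, 0.0000) + 7.5 * (0.8192, -0.5736) = (0.0000 + 6.1436, 0.0000 + -4.3018) = (6.1436, -4.3018)
link 1: phi[1] = -35 + -5 = -40 deg
  cos(-40 deg) = 0.7660, sin(-40 deg) = -0.6428
  joint[2] = (6.1436, -4.3018) + 1.6 * (0.7660, -0.6428) = (6.1436 + 1.2257, -4.3018 + -1.0285) = (7.3693, -5.3303)
End effector: (7.3693, -5.3303)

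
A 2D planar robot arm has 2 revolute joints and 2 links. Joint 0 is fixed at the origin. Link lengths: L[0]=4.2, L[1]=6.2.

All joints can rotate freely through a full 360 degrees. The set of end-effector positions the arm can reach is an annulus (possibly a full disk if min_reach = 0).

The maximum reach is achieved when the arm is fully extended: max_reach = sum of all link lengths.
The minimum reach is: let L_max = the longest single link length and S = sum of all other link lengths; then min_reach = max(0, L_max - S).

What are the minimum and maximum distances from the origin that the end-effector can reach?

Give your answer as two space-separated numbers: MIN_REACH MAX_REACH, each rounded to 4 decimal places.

Link lengths: [4.2, 6.2]
max_reach = 4.2 + 6.2 = 10.4
L_max = max([4.2, 6.2]) = 6.2
S (sum of others) = 10.4 - 6.2 = 4.2
min_reach = max(0, 6.2 - 4.2) = max(0, 2) = 2

Answer: 2.0000 10.4000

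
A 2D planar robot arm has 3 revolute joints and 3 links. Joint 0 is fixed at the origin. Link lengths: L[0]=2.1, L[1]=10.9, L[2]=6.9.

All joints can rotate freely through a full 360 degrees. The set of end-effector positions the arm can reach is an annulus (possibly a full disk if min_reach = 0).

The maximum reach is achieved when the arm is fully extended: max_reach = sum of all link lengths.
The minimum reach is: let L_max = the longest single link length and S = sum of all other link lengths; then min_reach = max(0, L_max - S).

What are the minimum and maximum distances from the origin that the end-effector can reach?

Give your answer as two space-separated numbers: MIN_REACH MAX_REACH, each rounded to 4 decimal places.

Link lengths: [2.1, 10.9, 6.9]
max_reach = 2.1 + 10.9 + 6.9 = 19.9
L_max = max([2.1, 10.9, 6.9]) = 10.9
S (sum of others) = 19.9 - 10.9 = 9
min_reach = max(0, 10.9 - 9) = max(0, 1.9) = 1.9

Answer: 1.9000 19.9000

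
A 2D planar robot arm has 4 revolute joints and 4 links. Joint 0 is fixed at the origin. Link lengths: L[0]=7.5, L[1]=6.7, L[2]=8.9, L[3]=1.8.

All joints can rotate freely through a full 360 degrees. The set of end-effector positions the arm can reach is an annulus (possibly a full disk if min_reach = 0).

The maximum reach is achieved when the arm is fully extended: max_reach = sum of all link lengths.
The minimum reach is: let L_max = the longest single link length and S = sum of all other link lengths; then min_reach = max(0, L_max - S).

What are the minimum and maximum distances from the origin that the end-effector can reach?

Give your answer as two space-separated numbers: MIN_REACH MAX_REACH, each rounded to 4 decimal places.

Link lengths: [7.5, 6.7, 8.9, 1.8]
max_reach = 7.5 + 6.7 + 8.9 + 1.8 = 24.9
L_max = max([7.5, 6.7, 8.9, 1.8]) = 8.9
S (sum of others) = 24.9 - 8.9 = 16
min_reach = max(0, 8.9 - 16) = max(0, -7.1) = 0

Answer: 0.0000 24.9000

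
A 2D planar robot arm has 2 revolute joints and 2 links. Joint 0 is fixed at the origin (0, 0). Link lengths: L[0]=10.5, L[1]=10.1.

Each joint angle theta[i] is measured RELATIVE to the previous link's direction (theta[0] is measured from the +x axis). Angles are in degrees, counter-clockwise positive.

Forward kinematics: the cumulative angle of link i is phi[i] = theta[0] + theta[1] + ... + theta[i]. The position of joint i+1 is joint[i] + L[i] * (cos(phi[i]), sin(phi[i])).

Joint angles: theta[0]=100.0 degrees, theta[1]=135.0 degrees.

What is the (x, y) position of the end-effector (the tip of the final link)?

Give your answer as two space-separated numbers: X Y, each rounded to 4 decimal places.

joint[0] = (0.0000, 0.0000)  (base)
link 0: phi[0] = 100 = 100 deg
  cos(100 deg) = -0.1736, sin(100 deg) = 0.9848
  joint[1] = (0.0000, 0.0000) + 10.5 * (-0.1736, 0.9848) = (0.0000 + -1.8233, 0.0000 + 10.3405) = (-1.8233, 10.3405)
link 1: phi[1] = 100 + 135 = 235 deg
  cos(235 deg) = -0.5736, sin(235 deg) = -0.8192
  joint[2] = (-1.8233, 10.3405) + 10.1 * (-0.5736, -0.8192) = (-1.8233 + -5.7931, 10.3405 + -8.2734) = (-7.6164, 2.0670)
End effector: (-7.6164, 2.0670)

Answer: -7.6164 2.0670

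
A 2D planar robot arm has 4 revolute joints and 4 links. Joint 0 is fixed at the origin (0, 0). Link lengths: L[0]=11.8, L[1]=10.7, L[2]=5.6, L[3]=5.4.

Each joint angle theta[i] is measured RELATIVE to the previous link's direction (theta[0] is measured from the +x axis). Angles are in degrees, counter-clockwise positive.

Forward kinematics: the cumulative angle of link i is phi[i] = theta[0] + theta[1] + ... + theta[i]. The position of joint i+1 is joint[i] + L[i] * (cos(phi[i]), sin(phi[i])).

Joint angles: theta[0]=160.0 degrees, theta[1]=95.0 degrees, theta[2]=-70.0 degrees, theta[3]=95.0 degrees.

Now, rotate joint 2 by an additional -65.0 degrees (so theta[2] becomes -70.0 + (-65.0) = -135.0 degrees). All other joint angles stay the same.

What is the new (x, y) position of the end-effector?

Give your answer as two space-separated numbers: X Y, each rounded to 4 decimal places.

joint[0] = (0.0000, 0.0000)  (base)
link 0: phi[0] = 160 = 160 deg
  cos(160 deg) = -0.9397, sin(160 deg) = 0.3420
  joint[1] = (0.0000, 0.0000) + 11.8 * (-0.9397, 0.3420) = (0.0000 + -11.0884, 0.0000 + 4.0358) = (-11.0884, 4.0358)
link 1: phi[1] = 160 + 95 = 255 deg
  cos(255 deg) = -0.2588, sin(255 deg) = -0.9659
  joint[2] = (-11.0884, 4.0358) + 10.7 * (-0.2588, -0.9659) = (-11.0884 + -2.7694, 4.0358 + -10.3354) = (-13.8577, -6.2996)
link 2: phi[2] = 160 + 95 + -135 = 120 deg
  cos(120 deg) = -0.5000, sin(120 deg) = 0.8660
  joint[3] = (-13.8577, -6.2996) + 5.6 * (-0.5000, 0.8660) = (-13.8577 + -2.8000, -6.2996 + 4.8497) = (-16.6577, -1.4498)
link 3: phi[3] = 160 + 95 + -135 + 95 = 215 deg
  cos(215 deg) = -0.8192, sin(215 deg) = -0.5736
  joint[4] = (-16.6577, -1.4498) + 5.4 * (-0.8192, -0.5736) = (-16.6577 + -4.4234, -1.4498 + -3.0973) = (-21.0812, -4.5471)
End effector: (-21.0812, -4.5471)

Answer: -21.0812 -4.5471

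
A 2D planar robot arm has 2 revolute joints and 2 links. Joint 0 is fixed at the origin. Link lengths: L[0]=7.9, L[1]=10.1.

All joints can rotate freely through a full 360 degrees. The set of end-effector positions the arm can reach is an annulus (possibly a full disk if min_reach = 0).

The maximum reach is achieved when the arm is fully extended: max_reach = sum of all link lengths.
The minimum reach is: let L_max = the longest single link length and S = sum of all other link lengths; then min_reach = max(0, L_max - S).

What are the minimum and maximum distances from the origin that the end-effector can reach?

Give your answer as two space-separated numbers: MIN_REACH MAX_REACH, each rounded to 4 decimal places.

Answer: 2.2000 18.0000

Derivation:
Link lengths: [7.9, 10.1]
max_reach = 7.9 + 10.1 = 18
L_max = max([7.9, 10.1]) = 10.1
S (sum of others) = 18 - 10.1 = 7.9
min_reach = max(0, 10.1 - 7.9) = max(0, 2.2) = 2.2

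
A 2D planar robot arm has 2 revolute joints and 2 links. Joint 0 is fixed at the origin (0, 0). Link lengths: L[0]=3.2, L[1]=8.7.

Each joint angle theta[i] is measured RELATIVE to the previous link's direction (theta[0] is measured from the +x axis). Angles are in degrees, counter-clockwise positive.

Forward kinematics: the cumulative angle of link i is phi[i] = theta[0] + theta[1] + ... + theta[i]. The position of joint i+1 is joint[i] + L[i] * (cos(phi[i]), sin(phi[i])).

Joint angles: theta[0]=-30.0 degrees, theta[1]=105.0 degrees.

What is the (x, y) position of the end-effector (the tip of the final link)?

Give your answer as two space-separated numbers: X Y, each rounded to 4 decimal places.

Answer: 5.0230 6.8036

Derivation:
joint[0] = (0.0000, 0.0000)  (base)
link 0: phi[0] = -30 = -30 deg
  cos(-30 deg) = 0.8660, sin(-30 deg) = -0.5000
  joint[1] = (0.0000, 0.0000) + 3.2 * (0.8660, -0.5000) = (0.0000 + 2.7713, 0.0000 + -1.6000) = (2.7713, -1.6000)
link 1: phi[1] = -30 + 105 = 75 deg
  cos(75 deg) = 0.2588, sin(75 deg) = 0.9659
  joint[2] = (2.7713, -1.6000) + 8.7 * (0.2588, 0.9659) = (2.7713 + 2.2517, -1.6000 + 8.4036) = (5.0230, 6.8036)
End effector: (5.0230, 6.8036)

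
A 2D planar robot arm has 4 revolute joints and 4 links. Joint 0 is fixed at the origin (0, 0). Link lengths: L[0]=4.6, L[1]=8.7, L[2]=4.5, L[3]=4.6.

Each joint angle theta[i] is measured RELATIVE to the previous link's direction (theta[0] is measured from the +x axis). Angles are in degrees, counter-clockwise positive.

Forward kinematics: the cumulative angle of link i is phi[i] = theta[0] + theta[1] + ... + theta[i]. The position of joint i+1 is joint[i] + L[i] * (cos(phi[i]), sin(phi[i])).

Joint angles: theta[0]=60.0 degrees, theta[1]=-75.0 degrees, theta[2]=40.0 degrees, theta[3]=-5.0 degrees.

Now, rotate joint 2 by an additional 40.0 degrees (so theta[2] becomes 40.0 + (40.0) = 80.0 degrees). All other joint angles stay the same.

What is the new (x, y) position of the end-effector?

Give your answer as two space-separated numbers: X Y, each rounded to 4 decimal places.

Answer: 14.9053 9.7941

Derivation:
joint[0] = (0.0000, 0.0000)  (base)
link 0: phi[0] = 60 = 60 deg
  cos(60 deg) = 0.5000, sin(60 deg) = 0.8660
  joint[1] = (0.0000, 0.0000) + 4.6 * (0.5000, 0.8660) = (0.0000 + 2.3000, 0.0000 + 3.9837) = (2.3000, 3.9837)
link 1: phi[1] = 60 + -75 = -15 deg
  cos(-15 deg) = 0.9659, sin(-15 deg) = -0.2588
  joint[2] = (2.3000, 3.9837) + 8.7 * (0.9659, -0.2588) = (2.3000 + 8.4036, 3.9837 + -2.2517) = (10.7036, 1.7320)
link 2: phi[2] = 60 + -75 + 80 = 65 deg
  cos(65 deg) = 0.4226, sin(65 deg) = 0.9063
  joint[3] = (10.7036, 1.7320) + 4.5 * (0.4226, 0.9063) = (10.7036 + 1.9018, 1.7320 + 4.0784) = (12.6053, 5.8104)
link 3: phi[3] = 60 + -75 + 80 + -5 = 60 deg
  cos(60 deg) = 0.5000, sin(60 deg) = 0.8660
  joint[4] = (12.6053, 5.8104) + 4.6 * (0.5000, 0.8660) = (12.6053 + 2.3000, 5.8104 + 3.9837) = (14.9053, 9.7941)
End effector: (14.9053, 9.7941)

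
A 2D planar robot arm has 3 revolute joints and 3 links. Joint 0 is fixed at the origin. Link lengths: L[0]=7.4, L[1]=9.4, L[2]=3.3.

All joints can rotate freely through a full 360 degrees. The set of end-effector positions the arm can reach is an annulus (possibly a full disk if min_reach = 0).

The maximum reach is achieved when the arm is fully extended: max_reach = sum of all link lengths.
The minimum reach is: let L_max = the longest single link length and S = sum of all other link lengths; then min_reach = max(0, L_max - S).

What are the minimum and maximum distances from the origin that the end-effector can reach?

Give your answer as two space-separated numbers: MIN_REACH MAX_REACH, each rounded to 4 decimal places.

Answer: 0.0000 20.1000

Derivation:
Link lengths: [7.4, 9.4, 3.3]
max_reach = 7.4 + 9.4 + 3.3 = 20.1
L_max = max([7.4, 9.4, 3.3]) = 9.4
S (sum of others) = 20.1 - 9.4 = 10.7
min_reach = max(0, 9.4 - 10.7) = max(0, -1.3) = 0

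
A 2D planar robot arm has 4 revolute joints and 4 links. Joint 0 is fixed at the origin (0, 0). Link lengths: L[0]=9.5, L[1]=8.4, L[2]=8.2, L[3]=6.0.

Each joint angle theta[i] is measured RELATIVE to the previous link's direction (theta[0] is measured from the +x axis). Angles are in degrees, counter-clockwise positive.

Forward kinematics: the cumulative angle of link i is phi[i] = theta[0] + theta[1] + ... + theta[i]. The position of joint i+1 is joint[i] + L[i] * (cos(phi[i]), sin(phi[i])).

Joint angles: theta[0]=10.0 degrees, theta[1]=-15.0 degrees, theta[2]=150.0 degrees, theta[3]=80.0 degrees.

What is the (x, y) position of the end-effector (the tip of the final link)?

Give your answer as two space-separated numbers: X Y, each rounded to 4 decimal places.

Answer: 6.7640 1.3782

Derivation:
joint[0] = (0.0000, 0.0000)  (base)
link 0: phi[0] = 10 = 10 deg
  cos(10 deg) = 0.9848, sin(10 deg) = 0.1736
  joint[1] = (0.0000, 0.0000) + 9.5 * (0.9848, 0.1736) = (0.0000 + 9.3557, 0.0000 + 1.6497) = (9.3557, 1.6497)
link 1: phi[1] = 10 + -15 = -5 deg
  cos(-5 deg) = 0.9962, sin(-5 deg) = -0.0872
  joint[2] = (9.3557, 1.6497) + 8.4 * (0.9962, -0.0872) = (9.3557 + 8.3680, 1.6497 + -0.7321) = (17.7237, 0.9175)
link 2: phi[2] = 10 + -15 + 150 = 145 deg
  cos(145 deg) = -0.8192, sin(145 deg) = 0.5736
  joint[3] = (17.7237, 0.9175) + 8.2 * (-0.8192, 0.5736) = (17.7237 + -6.7170, 0.9175 + 4.7033) = (11.0067, 5.6209)
link 3: phi[3] = 10 + -15 + 150 + 80 = 225 deg
  cos(225 deg) = -0.7071, sin(225 deg) = -0.7071
  joint[4] = (11.0067, 5.6209) + 6 * (-0.7071, -0.7071) = (11.0067 + -4.2426, 5.6209 + -4.2426) = (6.7640, 1.3782)
End effector: (6.7640, 1.3782)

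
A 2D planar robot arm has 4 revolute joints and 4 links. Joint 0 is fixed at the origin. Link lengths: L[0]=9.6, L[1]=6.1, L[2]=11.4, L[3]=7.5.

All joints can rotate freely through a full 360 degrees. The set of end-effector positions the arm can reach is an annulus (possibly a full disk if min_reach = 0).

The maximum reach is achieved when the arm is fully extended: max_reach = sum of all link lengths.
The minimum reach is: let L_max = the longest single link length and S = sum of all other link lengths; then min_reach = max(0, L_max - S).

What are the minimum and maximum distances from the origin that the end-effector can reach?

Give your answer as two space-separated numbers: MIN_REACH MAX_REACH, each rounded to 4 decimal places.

Link lengths: [9.6, 6.1, 11.4, 7.5]
max_reach = 9.6 + 6.1 + 11.4 + 7.5 = 34.6
L_max = max([9.6, 6.1, 11.4, 7.5]) = 11.4
S (sum of others) = 34.6 - 11.4 = 23.2
min_reach = max(0, 11.4 - 23.2) = max(0, -11.8) = 0

Answer: 0.0000 34.6000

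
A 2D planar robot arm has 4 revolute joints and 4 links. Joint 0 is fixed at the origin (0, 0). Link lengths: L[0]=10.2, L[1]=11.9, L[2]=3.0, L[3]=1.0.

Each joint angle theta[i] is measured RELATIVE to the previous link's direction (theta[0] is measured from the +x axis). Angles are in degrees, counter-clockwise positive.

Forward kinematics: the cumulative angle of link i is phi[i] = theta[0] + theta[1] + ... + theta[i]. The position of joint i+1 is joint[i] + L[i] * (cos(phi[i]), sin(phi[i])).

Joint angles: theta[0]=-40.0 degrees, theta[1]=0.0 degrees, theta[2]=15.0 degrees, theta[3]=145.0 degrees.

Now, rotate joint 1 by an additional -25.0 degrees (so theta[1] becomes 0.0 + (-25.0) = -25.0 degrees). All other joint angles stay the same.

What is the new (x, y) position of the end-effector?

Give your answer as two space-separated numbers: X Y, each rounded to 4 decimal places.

Answer: 14.6840 -18.6434

Derivation:
joint[0] = (0.0000, 0.0000)  (base)
link 0: phi[0] = -40 = -40 deg
  cos(-40 deg) = 0.7660, sin(-40 deg) = -0.6428
  joint[1] = (0.0000, 0.0000) + 10.2 * (0.7660, -0.6428) = (0.0000 + 7.8137, 0.0000 + -6.5564) = (7.8137, -6.5564)
link 1: phi[1] = -40 + -25 = -65 deg
  cos(-65 deg) = 0.4226, sin(-65 deg) = -0.9063
  joint[2] = (7.8137, -6.5564) + 11.9 * (0.4226, -0.9063) = (7.8137 + 5.0292, -6.5564 + -10.7851) = (12.8428, -17.3415)
link 2: phi[2] = -40 + -25 + 15 = -50 deg
  cos(-50 deg) = 0.6428, sin(-50 deg) = -0.7660
  joint[3] = (12.8428, -17.3415) + 3 * (0.6428, -0.7660) = (12.8428 + 1.9284, -17.3415 + -2.2981) = (14.7712, -19.6396)
link 3: phi[3] = -40 + -25 + 15 + 145 = 95 deg
  cos(95 deg) = -0.0872, sin(95 deg) = 0.9962
  joint[4] = (14.7712, -19.6396) + 1 * (-0.0872, 0.9962) = (14.7712 + -0.0872, -19.6396 + 0.9962) = (14.6840, -18.6434)
End effector: (14.6840, -18.6434)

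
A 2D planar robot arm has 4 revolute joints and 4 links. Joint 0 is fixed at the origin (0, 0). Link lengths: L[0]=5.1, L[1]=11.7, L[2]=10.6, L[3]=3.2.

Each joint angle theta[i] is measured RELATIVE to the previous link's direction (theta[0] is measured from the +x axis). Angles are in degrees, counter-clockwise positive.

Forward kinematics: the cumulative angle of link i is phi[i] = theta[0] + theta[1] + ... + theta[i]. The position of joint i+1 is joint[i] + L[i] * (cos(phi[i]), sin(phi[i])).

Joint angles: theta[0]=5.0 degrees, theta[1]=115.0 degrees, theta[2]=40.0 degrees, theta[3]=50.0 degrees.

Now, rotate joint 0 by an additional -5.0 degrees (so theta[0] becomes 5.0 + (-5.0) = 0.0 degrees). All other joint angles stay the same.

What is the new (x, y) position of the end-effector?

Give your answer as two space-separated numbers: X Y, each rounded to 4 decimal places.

Answer: -12.3517 13.7312

Derivation:
joint[0] = (0.0000, 0.0000)  (base)
link 0: phi[0] = 0 = 0 deg
  cos(0 deg) = 1.0000, sin(0 deg) = 0.0000
  joint[1] = (0.0000, 0.0000) + 5.1 * (1.0000, 0.0000) = (0.0000 + 5.1000, 0.0000 + 0.0000) = (5.1000, 0.0000)
link 1: phi[1] = 0 + 115 = 115 deg
  cos(115 deg) = -0.4226, sin(115 deg) = 0.9063
  joint[2] = (5.1000, 0.0000) + 11.7 * (-0.4226, 0.9063) = (5.1000 + -4.9446, 0.0000 + 10.6038) = (0.1554, 10.6038)
link 2: phi[2] = 0 + 115 + 40 = 155 deg
  cos(155 deg) = -0.9063, sin(155 deg) = 0.4226
  joint[3] = (0.1554, 10.6038) + 10.6 * (-0.9063, 0.4226) = (0.1554 + -9.6069, 10.6038 + 4.4798) = (-9.4515, 15.0836)
link 3: phi[3] = 0 + 115 + 40 + 50 = 205 deg
  cos(205 deg) = -0.9063, sin(205 deg) = -0.4226
  joint[4] = (-9.4515, 15.0836) + 3.2 * (-0.9063, -0.4226) = (-9.4515 + -2.9002, 15.0836 + -1.3524) = (-12.3517, 13.7312)
End effector: (-12.3517, 13.7312)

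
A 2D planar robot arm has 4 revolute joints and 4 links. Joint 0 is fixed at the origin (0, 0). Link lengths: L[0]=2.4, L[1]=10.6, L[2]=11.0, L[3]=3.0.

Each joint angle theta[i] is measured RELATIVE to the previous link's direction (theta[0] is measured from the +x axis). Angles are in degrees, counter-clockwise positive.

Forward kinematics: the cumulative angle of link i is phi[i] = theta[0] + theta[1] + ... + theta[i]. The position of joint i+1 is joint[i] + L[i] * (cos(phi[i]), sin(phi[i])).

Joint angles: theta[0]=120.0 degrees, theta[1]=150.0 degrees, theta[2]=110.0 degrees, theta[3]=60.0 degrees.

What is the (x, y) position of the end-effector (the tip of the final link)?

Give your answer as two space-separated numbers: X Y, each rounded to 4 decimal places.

Answer: 9.6576 -1.8049

Derivation:
joint[0] = (0.0000, 0.0000)  (base)
link 0: phi[0] = 120 = 120 deg
  cos(120 deg) = -0.5000, sin(120 deg) = 0.8660
  joint[1] = (0.0000, 0.0000) + 2.4 * (-0.5000, 0.8660) = (0.0000 + -1.2000, 0.0000 + 2.0785) = (-1.2000, 2.0785)
link 1: phi[1] = 120 + 150 = 270 deg
  cos(270 deg) = -0.0000, sin(270 deg) = -1.0000
  joint[2] = (-1.2000, 2.0785) + 10.6 * (-0.0000, -1.0000) = (-1.2000 + -0.0000, 2.0785 + -10.6000) = (-1.2000, -8.5215)
link 2: phi[2] = 120 + 150 + 110 = 380 deg
  cos(380 deg) = 0.9397, sin(380 deg) = 0.3420
  joint[3] = (-1.2000, -8.5215) + 11 * (0.9397, 0.3420) = (-1.2000 + 10.3366, -8.5215 + 3.7622) = (9.1366, -4.7593)
link 3: phi[3] = 120 + 150 + 110 + 60 = 440 deg
  cos(440 deg) = 0.1736, sin(440 deg) = 0.9848
  joint[4] = (9.1366, -4.7593) + 3 * (0.1736, 0.9848) = (9.1366 + 0.5209, -4.7593 + 2.9544) = (9.6576, -1.8049)
End effector: (9.6576, -1.8049)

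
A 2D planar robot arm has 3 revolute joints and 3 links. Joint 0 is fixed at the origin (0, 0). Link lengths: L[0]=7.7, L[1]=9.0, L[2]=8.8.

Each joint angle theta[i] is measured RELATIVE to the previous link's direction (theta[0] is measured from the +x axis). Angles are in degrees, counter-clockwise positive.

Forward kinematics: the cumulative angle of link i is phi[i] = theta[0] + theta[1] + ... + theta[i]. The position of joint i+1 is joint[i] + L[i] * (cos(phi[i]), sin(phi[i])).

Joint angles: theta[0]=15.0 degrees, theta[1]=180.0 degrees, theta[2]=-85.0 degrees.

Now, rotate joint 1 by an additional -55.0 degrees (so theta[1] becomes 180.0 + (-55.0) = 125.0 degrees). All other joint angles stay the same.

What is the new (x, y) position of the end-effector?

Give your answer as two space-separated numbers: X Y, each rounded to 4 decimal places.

Answer: 5.5907 14.9865

Derivation:
joint[0] = (0.0000, 0.0000)  (base)
link 0: phi[0] = 15 = 15 deg
  cos(15 deg) = 0.9659, sin(15 deg) = 0.2588
  joint[1] = (0.0000, 0.0000) + 7.7 * (0.9659, 0.2588) = (0.0000 + 7.4376, 0.0000 + 1.9929) = (7.4376, 1.9929)
link 1: phi[1] = 15 + 125 = 140 deg
  cos(140 deg) = -0.7660, sin(140 deg) = 0.6428
  joint[2] = (7.4376, 1.9929) + 9 * (-0.7660, 0.6428) = (7.4376 + -6.8944, 1.9929 + 5.7851) = (0.5432, 7.7780)
link 2: phi[2] = 15 + 125 + -85 = 55 deg
  cos(55 deg) = 0.5736, sin(55 deg) = 0.8192
  joint[3] = (0.5432, 7.7780) + 8.8 * (0.5736, 0.8192) = (0.5432 + 5.0475, 7.7780 + 7.2085) = (5.5907, 14.9865)
End effector: (5.5907, 14.9865)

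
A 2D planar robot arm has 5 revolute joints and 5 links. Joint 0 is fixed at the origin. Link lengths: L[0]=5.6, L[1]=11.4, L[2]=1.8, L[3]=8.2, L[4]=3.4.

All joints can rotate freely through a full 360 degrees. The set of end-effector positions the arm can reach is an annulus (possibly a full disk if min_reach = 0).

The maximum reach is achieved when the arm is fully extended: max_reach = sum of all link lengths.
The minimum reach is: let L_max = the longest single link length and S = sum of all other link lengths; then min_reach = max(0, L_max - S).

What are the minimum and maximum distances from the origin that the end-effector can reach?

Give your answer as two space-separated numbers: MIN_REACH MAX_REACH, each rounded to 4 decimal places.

Link lengths: [5.6, 11.4, 1.8, 8.2, 3.4]
max_reach = 5.6 + 11.4 + 1.8 + 8.2 + 3.4 = 30.4
L_max = max([5.6, 11.4, 1.8, 8.2, 3.4]) = 11.4
S (sum of others) = 30.4 - 11.4 = 19
min_reach = max(0, 11.4 - 19) = max(0, -7.6) = 0

Answer: 0.0000 30.4000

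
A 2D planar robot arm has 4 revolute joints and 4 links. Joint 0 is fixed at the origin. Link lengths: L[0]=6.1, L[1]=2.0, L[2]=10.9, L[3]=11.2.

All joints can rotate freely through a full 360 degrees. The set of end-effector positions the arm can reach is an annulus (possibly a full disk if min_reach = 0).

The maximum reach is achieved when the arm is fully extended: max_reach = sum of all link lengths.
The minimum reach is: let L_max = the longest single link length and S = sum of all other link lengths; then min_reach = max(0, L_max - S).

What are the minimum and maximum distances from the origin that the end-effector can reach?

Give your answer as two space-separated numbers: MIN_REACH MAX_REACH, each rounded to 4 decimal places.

Link lengths: [6.1, 2.0, 10.9, 11.2]
max_reach = 6.1 + 2 + 10.9 + 11.2 = 30.2
L_max = max([6.1, 2.0, 10.9, 11.2]) = 11.2
S (sum of others) = 30.2 - 11.2 = 19
min_reach = max(0, 11.2 - 19) = max(0, -7.8) = 0

Answer: 0.0000 30.2000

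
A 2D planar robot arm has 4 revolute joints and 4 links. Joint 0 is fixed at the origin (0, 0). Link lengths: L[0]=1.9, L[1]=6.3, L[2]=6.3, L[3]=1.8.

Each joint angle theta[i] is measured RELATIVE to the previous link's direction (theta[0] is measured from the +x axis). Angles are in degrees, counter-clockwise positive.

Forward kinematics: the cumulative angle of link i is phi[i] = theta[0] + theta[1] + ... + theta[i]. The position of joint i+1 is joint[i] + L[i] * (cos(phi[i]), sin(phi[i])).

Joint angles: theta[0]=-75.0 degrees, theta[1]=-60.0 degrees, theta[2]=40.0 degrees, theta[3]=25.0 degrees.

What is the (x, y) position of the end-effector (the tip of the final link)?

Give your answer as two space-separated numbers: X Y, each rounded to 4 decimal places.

Answer: -3.8965 -14.2575

Derivation:
joint[0] = (0.0000, 0.0000)  (base)
link 0: phi[0] = -75 = -75 deg
  cos(-75 deg) = 0.2588, sin(-75 deg) = -0.9659
  joint[1] = (0.0000, 0.0000) + 1.9 * (0.2588, -0.9659) = (0.0000 + 0.4918, 0.0000 + -1.8353) = (0.4918, -1.8353)
link 1: phi[1] = -75 + -60 = -135 deg
  cos(-135 deg) = -0.7071, sin(-135 deg) = -0.7071
  joint[2] = (0.4918, -1.8353) + 6.3 * (-0.7071, -0.7071) = (0.4918 + -4.4548, -1.8353 + -4.4548) = (-3.9630, -6.2900)
link 2: phi[2] = -75 + -60 + 40 = -95 deg
  cos(-95 deg) = -0.0872, sin(-95 deg) = -0.9962
  joint[3] = (-3.9630, -6.2900) + 6.3 * (-0.0872, -0.9962) = (-3.9630 + -0.5491, -6.2900 + -6.2760) = (-4.5121, -12.5661)
link 3: phi[3] = -75 + -60 + 40 + 25 = -70 deg
  cos(-70 deg) = 0.3420, sin(-70 deg) = -0.9397
  joint[4] = (-4.5121, -12.5661) + 1.8 * (0.3420, -0.9397) = (-4.5121 + 0.6156, -12.5661 + -1.6914) = (-3.8965, -14.2575)
End effector: (-3.8965, -14.2575)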